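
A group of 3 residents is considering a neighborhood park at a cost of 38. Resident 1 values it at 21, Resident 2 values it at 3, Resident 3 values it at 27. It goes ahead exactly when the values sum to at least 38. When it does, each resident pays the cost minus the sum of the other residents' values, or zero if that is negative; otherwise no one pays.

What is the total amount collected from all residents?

22

Total value 51 ≥ cost 38, so it is built.
Resident 1: others sum to 30; max(0, 38 - 30) = 8.
Resident 2: others sum to 48; max(0, 38 - 48) = 0.
Resident 3: others sum to 24; max(0, 38 - 24) = 14.
Total collected = 8 + 0 + 14 = 22.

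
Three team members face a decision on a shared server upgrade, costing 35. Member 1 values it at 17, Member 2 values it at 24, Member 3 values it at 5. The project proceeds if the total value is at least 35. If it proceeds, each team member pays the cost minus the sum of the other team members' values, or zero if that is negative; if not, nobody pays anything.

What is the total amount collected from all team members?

19

Total value 46 ≥ cost 35, so it is built.
Member 1: others sum to 29; max(0, 35 - 29) = 6.
Member 2: others sum to 22; max(0, 35 - 22) = 13.
Member 3: others sum to 41; max(0, 35 - 41) = 0.
Total collected = 6 + 13 + 0 = 19.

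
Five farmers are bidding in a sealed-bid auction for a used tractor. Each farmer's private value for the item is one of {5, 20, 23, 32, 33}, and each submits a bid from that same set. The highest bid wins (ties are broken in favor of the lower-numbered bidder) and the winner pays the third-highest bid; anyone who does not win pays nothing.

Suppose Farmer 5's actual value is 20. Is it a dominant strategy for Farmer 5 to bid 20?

Consider the case where Farmer 1 bids 5, Farmer 2 bids 5, Farmer 3 bids 5 and Farmer 4 bids 20.
Truthful bid 20: loses, pays 0, utility 0.
Bid 23 instead: wins, pays 5, utility 20 - 5 = 15.
Since 15 > 0, bidding 23 is strictly better here, so truthful bidding is not dominant.

No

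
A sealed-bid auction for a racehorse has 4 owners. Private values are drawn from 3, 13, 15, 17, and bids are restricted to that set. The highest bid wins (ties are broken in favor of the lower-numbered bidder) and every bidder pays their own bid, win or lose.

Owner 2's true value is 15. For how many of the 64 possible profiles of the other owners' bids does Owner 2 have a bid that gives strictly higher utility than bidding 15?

Others bid (3, 3, 3): truth gives 0; bid 13 gives 2 > 0. Violating.
Others bid (3, 3, 13): truth gives 0; bid 13 gives 2 > 0. Violating.
Others bid (3, 3, 17): truth gives -15; bid 17 gives -2 > -15. Violating.
Others bid (3, 13, 3): truth gives 0; bid 13 gives 2 > 0. Violating.
Others bid (3, 3, 15): truth gives 0; no alternative beats it.
Others bid (3, 13, 15): truth gives 0; no alternative beats it.
(Checking all 64 profiles: 50 have a profitable deviation, 14 do not.)

50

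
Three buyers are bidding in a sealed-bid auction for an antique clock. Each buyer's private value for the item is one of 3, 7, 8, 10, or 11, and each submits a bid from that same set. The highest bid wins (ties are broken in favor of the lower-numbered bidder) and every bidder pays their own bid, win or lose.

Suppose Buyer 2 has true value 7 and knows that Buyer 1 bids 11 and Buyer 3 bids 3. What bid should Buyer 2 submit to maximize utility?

3

Bid 3: loses but pays 3, utility -3.
Bid 7: loses but pays 7, utility -7.
Bid 8: loses but pays 8, utility -8.
Bid 10: loses but pays 10, utility -10.
Bid 11: loses but pays 11, utility -11.
The best choice is 3 with utility -3.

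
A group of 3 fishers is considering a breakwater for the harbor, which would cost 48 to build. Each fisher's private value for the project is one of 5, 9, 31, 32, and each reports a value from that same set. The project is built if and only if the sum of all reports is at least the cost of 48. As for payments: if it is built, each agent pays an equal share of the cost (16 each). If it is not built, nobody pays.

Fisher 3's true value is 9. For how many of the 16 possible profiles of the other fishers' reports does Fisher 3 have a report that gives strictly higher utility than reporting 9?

Others report (9, 31): truth gives -7; report 5 gives 0 > -7. Violating.
Others report (9, 32): truth gives -7; report 5 gives 0 > -7. Violating.
Others report (31, 9): truth gives -7; report 5 gives 0 > -7. Violating.
Others report (32, 9): truth gives -7; report 5 gives 0 > -7. Violating.
Others report (5, 5): truth gives 0; no alternative beats it.
Others report (5, 9): truth gives 0; no alternative beats it.
(Checking all 16 profiles: 4 have a profitable deviation, 12 do not.)

4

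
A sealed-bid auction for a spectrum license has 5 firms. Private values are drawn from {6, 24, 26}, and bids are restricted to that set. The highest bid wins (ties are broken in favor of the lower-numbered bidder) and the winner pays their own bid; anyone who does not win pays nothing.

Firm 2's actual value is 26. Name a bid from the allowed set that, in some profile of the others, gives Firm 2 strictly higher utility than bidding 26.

Suppose Firm 1 bids 6, Firm 3 bids 6, Firm 4 bids 6 and Firm 5 bids 6.
Bid 26: wins, pays 26, utility 26 - 26 = 0.
Bid 24: wins, pays 24, utility 26 - 24 = 2.
So bidding 24 beats truth here (2 > 0).

24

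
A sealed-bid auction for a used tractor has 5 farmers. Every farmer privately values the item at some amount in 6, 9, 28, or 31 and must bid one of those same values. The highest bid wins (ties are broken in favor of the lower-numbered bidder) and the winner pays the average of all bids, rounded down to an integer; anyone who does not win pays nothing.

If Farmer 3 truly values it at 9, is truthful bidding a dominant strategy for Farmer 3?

Check each profile of the others' bids and compare truth against every alternative bid.
Others bid (6, 6, 6, 6): truth gives 3, best alternative gives 0.
Others bid (6, 6, 6, 9): truth gives 2, best alternative gives 0.
Others bid (6, 6, 9, 6): truth gives 2, best alternative gives 0.
Others bid (6, 6, 9, 9): truth gives 2, best alternative gives 0.
Others bid (6, 6, 6, 28): truth gives 0, best alternative gives 0.
Others bid (6, 6, 6, 31): truth gives 0, best alternative gives 0.
(Remaining 250 profiles checked similarly; truth is weakly best in each.)
In every case the truthful bid is at least as good as any alternative, so it is a dominant strategy.

Yes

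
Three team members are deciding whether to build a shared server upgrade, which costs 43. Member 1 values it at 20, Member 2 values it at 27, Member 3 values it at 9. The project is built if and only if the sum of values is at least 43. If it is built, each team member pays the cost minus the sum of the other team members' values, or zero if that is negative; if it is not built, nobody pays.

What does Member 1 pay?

7

Total value 56 ≥ cost 43, so the project is built.
The other team members' values sum to 36.
Cost minus that sum is 43 - 36 = 7.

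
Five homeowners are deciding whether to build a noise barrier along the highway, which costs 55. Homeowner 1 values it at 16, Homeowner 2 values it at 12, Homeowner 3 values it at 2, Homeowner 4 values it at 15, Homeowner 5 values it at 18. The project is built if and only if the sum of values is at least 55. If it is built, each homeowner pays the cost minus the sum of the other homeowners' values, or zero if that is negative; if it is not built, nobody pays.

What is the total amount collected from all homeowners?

29

Total value 63 ≥ cost 55, so it is built.
Homeowner 1: others sum to 47; max(0, 55 - 47) = 8.
Homeowner 2: others sum to 51; max(0, 55 - 51) = 4.
Homeowner 3: others sum to 61; max(0, 55 - 61) = 0.
Homeowner 4: others sum to 48; max(0, 55 - 48) = 7.
Homeowner 5: others sum to 45; max(0, 55 - 45) = 10.
Total collected = 8 + 4 + 0 + 7 + 10 = 29.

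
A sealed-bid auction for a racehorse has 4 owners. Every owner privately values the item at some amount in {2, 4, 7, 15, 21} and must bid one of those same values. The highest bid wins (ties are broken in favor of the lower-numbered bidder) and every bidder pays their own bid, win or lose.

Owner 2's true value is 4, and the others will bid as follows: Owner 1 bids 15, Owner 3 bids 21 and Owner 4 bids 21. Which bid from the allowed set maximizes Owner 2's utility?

2

Bid 2: loses but pays 2, utility -2.
Bid 4: loses but pays 4, utility -4.
Bid 7: loses but pays 7, utility -7.
Bid 15: loses but pays 15, utility -15.
Bid 21: wins, pays 21, utility 4 - 21 = -17.
The best choice is 2 with utility -2.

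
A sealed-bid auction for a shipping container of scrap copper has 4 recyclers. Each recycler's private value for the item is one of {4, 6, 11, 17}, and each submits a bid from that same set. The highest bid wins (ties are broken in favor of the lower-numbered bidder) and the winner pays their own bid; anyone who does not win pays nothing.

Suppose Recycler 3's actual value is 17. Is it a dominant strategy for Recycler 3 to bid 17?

Consider the case where Recycler 1 bids 4, Recycler 2 bids 4 and Recycler 4 bids 4.
Truthful bid 17: wins, pays 17, utility 17 - 17 = 0.
Bid 6 instead: wins, pays 6, utility 17 - 6 = 11.
Since 11 > 0, bidding 6 is strictly better here, so truthful bidding is not dominant.

No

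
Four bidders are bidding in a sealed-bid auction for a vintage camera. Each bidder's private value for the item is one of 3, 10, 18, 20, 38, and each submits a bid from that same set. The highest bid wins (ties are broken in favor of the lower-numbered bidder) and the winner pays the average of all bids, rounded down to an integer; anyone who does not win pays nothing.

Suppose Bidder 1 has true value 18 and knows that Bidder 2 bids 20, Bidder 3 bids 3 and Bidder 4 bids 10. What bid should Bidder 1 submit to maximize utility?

Bid 3: loses, pays 0, utility 0.
Bid 10: loses, pays 0, utility 0.
Bid 18: loses, pays 0, utility 0.
Bid 20: wins, pays 13, utility 18 - 13 = 5.
Bid 38: wins, pays 17, utility 18 - 17 = 1.
The best choice is 20 with utility 5.

20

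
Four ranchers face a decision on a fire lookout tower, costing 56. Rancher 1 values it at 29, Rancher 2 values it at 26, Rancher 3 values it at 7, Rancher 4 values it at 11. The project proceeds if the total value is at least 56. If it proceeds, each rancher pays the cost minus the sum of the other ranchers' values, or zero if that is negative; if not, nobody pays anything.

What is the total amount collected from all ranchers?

Total value 73 ≥ cost 56, so it is built.
Rancher 1: others sum to 44; max(0, 56 - 44) = 12.
Rancher 2: others sum to 47; max(0, 56 - 47) = 9.
Rancher 3: others sum to 66; max(0, 56 - 66) = 0.
Rancher 4: others sum to 62; max(0, 56 - 62) = 0.
Total collected = 12 + 9 + 0 + 0 = 21.

21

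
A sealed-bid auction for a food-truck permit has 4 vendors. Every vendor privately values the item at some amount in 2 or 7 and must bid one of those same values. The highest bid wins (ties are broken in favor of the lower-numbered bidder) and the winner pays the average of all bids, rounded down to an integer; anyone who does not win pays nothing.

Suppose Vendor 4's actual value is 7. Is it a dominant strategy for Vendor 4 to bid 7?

Check each profile of the others' bids and compare truth against every alternative bid.
Others bid (2, 2, 2): truth gives 4, best alternative gives 0.
Others bid (2, 2, 7): truth gives 0, best alternative gives 0.
Others bid (2, 7, 2): truth gives 0, best alternative gives 0.
Others bid (2, 7, 7): truth gives 0, best alternative gives 0.
Others bid (7, 2, 2): truth gives 0, best alternative gives 0.
Others bid (7, 2, 7): truth gives 0, best alternative gives 0.
(Remaining 2 profiles checked similarly; truth is weakly best in each.)
In every case the truthful bid is at least as good as any alternative, so it is a dominant strategy.

Yes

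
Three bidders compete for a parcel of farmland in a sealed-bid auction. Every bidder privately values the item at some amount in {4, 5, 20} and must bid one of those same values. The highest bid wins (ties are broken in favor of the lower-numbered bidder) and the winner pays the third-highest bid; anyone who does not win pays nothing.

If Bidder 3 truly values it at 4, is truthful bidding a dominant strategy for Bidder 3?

Yes

Check each profile of the others' bids and compare truth against every alternative bid.
Others bid (4, 4): truth gives 0, best alternative gives 0.
Others bid (4, 5): truth gives 0, best alternative gives 0.
Others bid (4, 20): truth gives 0, best alternative gives 0.
Others bid (5, 4): truth gives 0, best alternative gives 0.
Others bid (5, 5): truth gives 0, best alternative gives 0.
Others bid (5, 20): truth gives 0, best alternative gives 0.
(Remaining 3 profiles checked similarly; truth is weakly best in each.)
In every case the truthful bid is at least as good as any alternative, so it is a dominant strategy.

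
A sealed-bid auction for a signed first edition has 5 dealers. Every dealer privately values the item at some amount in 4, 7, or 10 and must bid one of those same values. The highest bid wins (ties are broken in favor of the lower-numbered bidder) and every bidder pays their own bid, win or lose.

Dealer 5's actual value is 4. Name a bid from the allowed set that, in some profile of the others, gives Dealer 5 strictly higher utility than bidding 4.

Suppose Dealer 1 bids 4, Dealer 2 bids 4, Dealer 3 bids 4 and Dealer 4 bids 4.
Bid 4: loses but pays 4, utility -4.
Bid 7: wins, pays 7, utility 4 - 7 = -3.
So bidding 7 beats truth here (-3 > -4).

7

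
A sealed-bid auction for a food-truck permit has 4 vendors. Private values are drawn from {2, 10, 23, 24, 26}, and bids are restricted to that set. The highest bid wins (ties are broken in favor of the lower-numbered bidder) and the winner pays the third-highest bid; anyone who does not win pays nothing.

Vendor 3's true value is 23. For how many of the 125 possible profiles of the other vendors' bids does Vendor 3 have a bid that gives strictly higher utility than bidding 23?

24

Others bid (2, 2, 24): truth gives 0; bid 24 gives 21 > 0. Violating.
Others bid (2, 2, 26): truth gives 0; bid 26 gives 21 > 0. Violating.
Others bid (2, 10, 24): truth gives 0; bid 24 gives 13 > 0. Violating.
Others bid (2, 10, 26): truth gives 0; bid 26 gives 13 > 0. Violating.
Others bid (2, 2, 2): truth gives 21; no alternative beats it.
Others bid (2, 2, 10): truth gives 21; no alternative beats it.
(Checking all 125 profiles: 24 have a profitable deviation, 101 do not.)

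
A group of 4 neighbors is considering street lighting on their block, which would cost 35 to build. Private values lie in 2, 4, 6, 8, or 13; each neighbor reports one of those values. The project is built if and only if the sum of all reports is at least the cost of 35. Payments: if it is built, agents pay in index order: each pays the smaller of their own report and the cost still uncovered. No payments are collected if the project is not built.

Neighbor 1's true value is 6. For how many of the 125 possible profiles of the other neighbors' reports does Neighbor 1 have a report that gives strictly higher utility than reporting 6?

7

Others report (6, 13, 13): truth gives 0; report 4 gives 2 > 0. Violating.
Others report (8, 13, 13): truth gives 0; report 2 gives 4 > 0. Violating.
Others report (13, 6, 13): truth gives 0; report 4 gives 2 > 0. Violating.
Others report (13, 8, 13): truth gives 0; report 2 gives 4 > 0. Violating.
Others report (2, 2, 2): truth gives 0; no alternative beats it.
Others report (2, 2, 4): truth gives 0; no alternative beats it.
(Checking all 125 profiles: 7 have a profitable deviation, 118 do not.)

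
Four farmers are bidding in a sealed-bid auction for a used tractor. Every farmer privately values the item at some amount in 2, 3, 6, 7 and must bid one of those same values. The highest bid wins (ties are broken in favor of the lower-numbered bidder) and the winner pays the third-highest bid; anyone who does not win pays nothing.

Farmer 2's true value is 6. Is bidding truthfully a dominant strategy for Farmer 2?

No

Consider the case where Farmer 1 bids 2, Farmer 3 bids 2 and Farmer 4 bids 7.
Truthful bid 6: loses, pays 0, utility 0.
Bid 7 instead: wins, pays 2, utility 6 - 2 = 4.
Since 4 > 0, bidding 7 is strictly better here, so truthful bidding is not dominant.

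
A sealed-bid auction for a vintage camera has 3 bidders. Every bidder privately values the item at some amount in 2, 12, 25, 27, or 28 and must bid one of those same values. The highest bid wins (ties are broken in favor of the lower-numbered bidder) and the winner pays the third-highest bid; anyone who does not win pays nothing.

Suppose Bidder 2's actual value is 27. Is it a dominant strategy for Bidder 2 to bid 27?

No

Consider the case where Bidder 1 bids 2 and Bidder 3 bids 28.
Truthful bid 27: loses, pays 0, utility 0.
Bid 28 instead: wins, pays 2, utility 27 - 2 = 25.
Since 25 > 0, bidding 28 is strictly better here, so truthful bidding is not dominant.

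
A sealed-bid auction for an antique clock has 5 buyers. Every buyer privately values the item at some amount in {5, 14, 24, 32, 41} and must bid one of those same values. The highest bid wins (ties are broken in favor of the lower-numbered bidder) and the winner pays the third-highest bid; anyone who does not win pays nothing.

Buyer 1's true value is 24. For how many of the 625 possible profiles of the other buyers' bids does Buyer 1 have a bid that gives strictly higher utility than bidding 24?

Others bid (5, 5, 5, 32): truth gives 0; bid 32 gives 19 > 0. Violating.
Others bid (5, 5, 5, 41): truth gives 0; bid 41 gives 19 > 0. Violating.
Others bid (5, 5, 14, 32): truth gives 0; bid 32 gives 10 > 0. Violating.
Others bid (5, 5, 14, 41): truth gives 0; bid 41 gives 10 > 0. Violating.
Others bid (5, 5, 5, 5): truth gives 19; no alternative beats it.
Others bid (5, 5, 5, 14): truth gives 19; no alternative beats it.
(Checking all 625 profiles: 64 have a profitable deviation, 561 do not.)

64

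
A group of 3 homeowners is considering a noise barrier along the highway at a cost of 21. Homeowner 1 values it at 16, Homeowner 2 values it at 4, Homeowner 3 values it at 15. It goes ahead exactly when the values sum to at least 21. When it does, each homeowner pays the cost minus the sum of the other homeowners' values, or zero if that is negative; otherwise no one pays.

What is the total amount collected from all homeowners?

3

Total value 35 ≥ cost 21, so it is built.
Homeowner 1: others sum to 19; max(0, 21 - 19) = 2.
Homeowner 2: others sum to 31; max(0, 21 - 31) = 0.
Homeowner 3: others sum to 20; max(0, 21 - 20) = 1.
Total collected = 2 + 0 + 1 = 3.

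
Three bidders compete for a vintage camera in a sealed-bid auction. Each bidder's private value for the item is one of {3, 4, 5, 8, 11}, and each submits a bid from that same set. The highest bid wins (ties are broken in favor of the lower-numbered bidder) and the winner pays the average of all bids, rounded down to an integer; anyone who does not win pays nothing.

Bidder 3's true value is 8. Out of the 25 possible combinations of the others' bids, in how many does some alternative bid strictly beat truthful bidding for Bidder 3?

Others bid (3, 3): truth gives 4; bid 4 gives 5 > 4. Violating.
Others bid (3, 4): truth gives 3; bid 5 gives 4 > 3. Violating.
Others bid (3, 8): truth gives 0; bid 11 gives 1 > 0. Violating.
Others bid (4, 3): truth gives 3; bid 5 gives 4 > 3. Violating.
Others bid (3, 5): truth gives 3; no alternative beats it.
Others bid (3, 11): truth gives 0; no alternative beats it.
(Checking all 25 profiles: 8 have a profitable deviation, 17 do not.)

8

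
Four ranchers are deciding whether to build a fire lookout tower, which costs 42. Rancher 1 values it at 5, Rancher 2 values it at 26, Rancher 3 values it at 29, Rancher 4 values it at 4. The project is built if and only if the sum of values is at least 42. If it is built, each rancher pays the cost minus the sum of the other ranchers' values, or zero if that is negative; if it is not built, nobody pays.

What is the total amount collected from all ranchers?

11

Total value 64 ≥ cost 42, so it is built.
Rancher 1: others sum to 59; max(0, 42 - 59) = 0.
Rancher 2: others sum to 38; max(0, 42 - 38) = 4.
Rancher 3: others sum to 35; max(0, 42 - 35) = 7.
Rancher 4: others sum to 60; max(0, 42 - 60) = 0.
Total collected = 0 + 4 + 7 + 0 = 11.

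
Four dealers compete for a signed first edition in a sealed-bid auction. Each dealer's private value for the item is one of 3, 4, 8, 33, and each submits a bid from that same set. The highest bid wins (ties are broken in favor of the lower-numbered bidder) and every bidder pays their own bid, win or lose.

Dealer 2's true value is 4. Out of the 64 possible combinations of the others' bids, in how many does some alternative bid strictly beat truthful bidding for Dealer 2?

60

Others bid (3, 3, 8): truth gives -4; bid 3 gives -3 > -4. Violating.
Others bid (3, 3, 33): truth gives -4; bid 3 gives -3 > -4. Violating.
Others bid (3, 4, 8): truth gives -4; bid 3 gives -3 > -4. Violating.
Others bid (3, 4, 33): truth gives -4; bid 3 gives -3 > -4. Violating.
Others bid (3, 3, 3): truth gives 0; no alternative beats it.
Others bid (3, 3, 4): truth gives 0; no alternative beats it.
(Checking all 64 profiles: 60 have a profitable deviation, 4 do not.)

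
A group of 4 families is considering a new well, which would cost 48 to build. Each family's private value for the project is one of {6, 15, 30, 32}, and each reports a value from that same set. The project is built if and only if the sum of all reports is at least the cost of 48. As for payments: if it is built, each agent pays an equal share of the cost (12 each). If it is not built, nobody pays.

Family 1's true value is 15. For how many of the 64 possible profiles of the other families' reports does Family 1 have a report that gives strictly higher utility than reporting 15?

Others report (6, 6, 6): truth gives 0; report 30 gives 3 > 0. Violating.
Others report (6, 6, 15): truth gives 0; report 30 gives 3 > 0. Violating.
Others report (6, 15, 6): truth gives 0; report 30 gives 3 > 0. Violating.
Others report (15, 6, 6): truth gives 0; report 30 gives 3 > 0. Violating.
Others report (6, 6, 30): truth gives 3; no alternative beats it.
Others report (6, 6, 32): truth gives 3; no alternative beats it.
(Checking all 64 profiles: 4 have a profitable deviation, 60 do not.)

4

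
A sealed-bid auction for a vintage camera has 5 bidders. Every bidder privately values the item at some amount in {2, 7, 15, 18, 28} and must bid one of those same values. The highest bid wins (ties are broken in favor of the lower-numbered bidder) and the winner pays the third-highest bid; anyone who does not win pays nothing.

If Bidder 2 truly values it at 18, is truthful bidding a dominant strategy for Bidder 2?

No

Consider the case where Bidder 1 bids 2, Bidder 3 bids 2, Bidder 4 bids 2 and Bidder 5 bids 28.
Truthful bid 18: loses, pays 0, utility 0.
Bid 28 instead: wins, pays 2, utility 18 - 2 = 16.
Since 16 > 0, bidding 28 is strictly better here, so truthful bidding is not dominant.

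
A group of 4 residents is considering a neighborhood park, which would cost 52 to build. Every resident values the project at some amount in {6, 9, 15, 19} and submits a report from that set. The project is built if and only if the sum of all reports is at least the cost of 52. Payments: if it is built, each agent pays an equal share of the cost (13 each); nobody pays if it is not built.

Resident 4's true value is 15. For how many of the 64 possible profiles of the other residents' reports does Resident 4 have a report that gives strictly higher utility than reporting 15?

Others report (6, 9, 19): truth gives 0; report 19 gives 2 > 0. Violating.
Others report (6, 15, 15): truth gives 0; report 19 gives 2 > 0. Violating.
Others report (6, 19, 9): truth gives 0; report 19 gives 2 > 0. Violating.
Others report (9, 6, 19): truth gives 0; report 19 gives 2 > 0. Violating.
Others report (6, 6, 6): truth gives 0; no alternative beats it.
Others report (6, 6, 9): truth gives 0; no alternative beats it.
(Checking all 64 profiles: 12 have a profitable deviation, 52 do not.)

12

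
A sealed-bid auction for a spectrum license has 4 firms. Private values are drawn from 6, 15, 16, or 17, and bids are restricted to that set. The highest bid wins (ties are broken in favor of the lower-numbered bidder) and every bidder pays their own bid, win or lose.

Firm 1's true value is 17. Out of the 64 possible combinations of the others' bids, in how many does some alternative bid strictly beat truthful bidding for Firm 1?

Others bid (6, 6, 6): truth gives 0; bid 6 gives 11 > 0. Violating.
Others bid (6, 6, 15): truth gives 0; bid 15 gives 2 > 0. Violating.
Others bid (6, 6, 16): truth gives 0; bid 16 gives 1 > 0. Violating.
Others bid (6, 15, 6): truth gives 0; bid 15 gives 2 > 0. Violating.
Others bid (6, 6, 17): truth gives 0; no alternative beats it.
Others bid (6, 15, 17): truth gives 0; no alternative beats it.
(Checking all 64 profiles: 27 have a profitable deviation, 37 do not.)

27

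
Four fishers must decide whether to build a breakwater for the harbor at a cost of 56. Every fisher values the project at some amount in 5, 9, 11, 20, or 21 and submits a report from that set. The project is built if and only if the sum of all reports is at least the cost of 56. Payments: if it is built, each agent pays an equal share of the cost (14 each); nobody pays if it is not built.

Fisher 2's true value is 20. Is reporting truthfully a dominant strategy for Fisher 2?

Consider the case where Fisher 1 reports 5, Fisher 3 reports 9 and Fisher 4 reports 21.
Truthful report 20: project not built, utility 0.
Report 21 instead: project built, pays 14, utility 20 - 14 = 6.
Since 6 > 0, reporting 21 is strictly better here, so truthful reporting is not dominant.

No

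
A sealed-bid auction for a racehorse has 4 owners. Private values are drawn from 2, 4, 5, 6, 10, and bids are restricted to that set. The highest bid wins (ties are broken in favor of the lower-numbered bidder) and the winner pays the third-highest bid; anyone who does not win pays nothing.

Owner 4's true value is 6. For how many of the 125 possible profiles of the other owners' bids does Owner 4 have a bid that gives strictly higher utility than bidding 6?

27

Others bid (2, 2, 6): truth gives 0; bid 10 gives 4 > 0. Violating.
Others bid (2, 4, 6): truth gives 0; bid 10 gives 2 > 0. Violating.
Others bid (2, 5, 6): truth gives 0; bid 10 gives 1 > 0. Violating.
Others bid (2, 6, 2): truth gives 0; bid 10 gives 4 > 0. Violating.
Others bid (2, 2, 2): truth gives 4; no alternative beats it.
Others bid (2, 2, 4): truth gives 4; no alternative beats it.
(Checking all 125 profiles: 27 have a profitable deviation, 98 do not.)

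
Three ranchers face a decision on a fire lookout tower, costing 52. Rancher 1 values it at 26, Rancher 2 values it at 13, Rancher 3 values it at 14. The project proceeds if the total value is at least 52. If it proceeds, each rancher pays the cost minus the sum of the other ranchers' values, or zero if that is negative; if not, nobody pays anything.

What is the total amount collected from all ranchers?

50

Total value 53 ≥ cost 52, so it is built.
Rancher 1: others sum to 27; max(0, 52 - 27) = 25.
Rancher 2: others sum to 40; max(0, 52 - 40) = 12.
Rancher 3: others sum to 39; max(0, 52 - 39) = 13.
Total collected = 25 + 12 + 13 = 50.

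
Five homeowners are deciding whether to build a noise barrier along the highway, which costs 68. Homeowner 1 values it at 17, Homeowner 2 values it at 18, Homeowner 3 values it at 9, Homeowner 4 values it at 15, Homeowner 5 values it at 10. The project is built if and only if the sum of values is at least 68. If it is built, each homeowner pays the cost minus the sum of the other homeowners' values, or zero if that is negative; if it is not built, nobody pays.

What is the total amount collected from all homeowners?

Total value 69 ≥ cost 68, so it is built.
Homeowner 1: others sum to 52; max(0, 68 - 52) = 16.
Homeowner 2: others sum to 51; max(0, 68 - 51) = 17.
Homeowner 3: others sum to 60; max(0, 68 - 60) = 8.
Homeowner 4: others sum to 54; max(0, 68 - 54) = 14.
Homeowner 5: others sum to 59; max(0, 68 - 59) = 9.
Total collected = 16 + 17 + 8 + 14 + 9 = 64.

64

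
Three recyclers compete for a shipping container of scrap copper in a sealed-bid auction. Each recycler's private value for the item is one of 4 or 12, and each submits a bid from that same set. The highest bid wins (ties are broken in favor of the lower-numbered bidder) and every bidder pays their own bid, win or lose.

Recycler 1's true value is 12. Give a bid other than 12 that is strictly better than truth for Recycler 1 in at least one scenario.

Suppose Recycler 2 bids 4 and Recycler 3 bids 4.
Bid 12: wins, pays 12, utility 12 - 12 = 0.
Bid 4: wins, pays 4, utility 12 - 4 = 8.
So bidding 4 beats truth here (8 > 0).

4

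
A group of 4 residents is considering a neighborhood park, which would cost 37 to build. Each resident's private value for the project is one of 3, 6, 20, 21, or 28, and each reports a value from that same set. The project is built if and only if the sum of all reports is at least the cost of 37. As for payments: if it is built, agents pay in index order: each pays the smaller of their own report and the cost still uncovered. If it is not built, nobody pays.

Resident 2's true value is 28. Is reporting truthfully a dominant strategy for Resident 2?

No

Consider the case where Resident 1 reports 3, Resident 3 reports 3 and Resident 4 reports 20.
Truthful report 28: project built, pays 28, utility 28 - 28 = 0.
Report 20 instead: project built, pays 20, utility 28 - 20 = 8.
Since 8 > 0, reporting 20 is strictly better here, so truthful reporting is not dominant.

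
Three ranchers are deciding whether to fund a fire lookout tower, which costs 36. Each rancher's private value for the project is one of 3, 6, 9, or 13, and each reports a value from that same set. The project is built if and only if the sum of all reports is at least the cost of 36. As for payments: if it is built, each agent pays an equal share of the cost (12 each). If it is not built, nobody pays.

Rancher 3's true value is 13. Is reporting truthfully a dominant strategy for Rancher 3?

Yes

Check each profile of the others' reports and compare truth against every alternative report.
Others report (13, 13): truth gives 1, best alternative gives 0.
Others report (3, 3): truth gives 0, best alternative gives 0.
Others report (3, 6): truth gives 0, best alternative gives 0.
Others report (3, 9): truth gives 0, best alternative gives 0.
Others report (3, 13): truth gives 0, best alternative gives 0.
Others report (6, 3): truth gives 0, best alternative gives 0.
(Remaining 10 profiles checked similarly; truth is weakly best in each.)
In every case the truthful report is at least as good as any alternative, so it is a dominant strategy.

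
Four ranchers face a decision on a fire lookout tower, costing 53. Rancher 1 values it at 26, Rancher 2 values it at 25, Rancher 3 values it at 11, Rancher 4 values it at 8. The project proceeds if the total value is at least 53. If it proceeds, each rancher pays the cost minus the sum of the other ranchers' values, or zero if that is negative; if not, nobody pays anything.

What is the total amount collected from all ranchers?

17

Total value 70 ≥ cost 53, so it is built.
Rancher 1: others sum to 44; max(0, 53 - 44) = 9.
Rancher 2: others sum to 45; max(0, 53 - 45) = 8.
Rancher 3: others sum to 59; max(0, 53 - 59) = 0.
Rancher 4: others sum to 62; max(0, 53 - 62) = 0.
Total collected = 9 + 8 + 0 + 0 = 17.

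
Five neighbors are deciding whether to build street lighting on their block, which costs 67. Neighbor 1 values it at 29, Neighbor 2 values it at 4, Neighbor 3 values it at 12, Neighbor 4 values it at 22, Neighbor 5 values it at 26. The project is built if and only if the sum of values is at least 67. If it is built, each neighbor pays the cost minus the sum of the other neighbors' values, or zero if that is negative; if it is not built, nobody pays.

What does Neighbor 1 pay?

3

Total value 93 ≥ cost 67, so the project is built.
The other neighbors' values sum to 64.
Cost minus that sum is 67 - 64 = 3.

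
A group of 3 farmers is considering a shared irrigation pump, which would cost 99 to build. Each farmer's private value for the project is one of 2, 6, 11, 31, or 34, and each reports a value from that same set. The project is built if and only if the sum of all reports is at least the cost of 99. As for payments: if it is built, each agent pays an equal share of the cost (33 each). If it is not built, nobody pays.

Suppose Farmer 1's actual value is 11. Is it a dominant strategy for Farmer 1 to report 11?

Check each profile of the others' reports and compare truth against every alternative report.
Others report (2, 2): truth gives 0, best alternative gives 0.
Others report (2, 6): truth gives 0, best alternative gives 0.
Others report (2, 11): truth gives 0, best alternative gives 0.
Others report (2, 31): truth gives 0, best alternative gives 0.
Others report (2, 34): truth gives 0, best alternative gives 0.
Others report (6, 2): truth gives 0, best alternative gives 0.
(Remaining 19 profiles checked similarly; truth is weakly best in each.)
In every case the truthful report is at least as good as any alternative, so it is a dominant strategy.

Yes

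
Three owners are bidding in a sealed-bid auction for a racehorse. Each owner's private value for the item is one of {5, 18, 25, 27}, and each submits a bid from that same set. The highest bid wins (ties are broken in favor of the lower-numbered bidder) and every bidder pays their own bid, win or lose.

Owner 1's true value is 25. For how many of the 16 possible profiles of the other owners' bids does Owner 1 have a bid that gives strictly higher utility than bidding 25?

Others bid (5, 5): truth gives 0; bid 5 gives 20 > 0. Violating.
Others bid (5, 18): truth gives 0; bid 18 gives 7 > 0. Violating.
Others bid (5, 27): truth gives -25; bid 27 gives -2 > -25. Violating.
Others bid (18, 5): truth gives 0; bid 18 gives 7 > 0. Violating.
Others bid (5, 25): truth gives 0; no alternative beats it.
Others bid (18, 25): truth gives 0; no alternative beats it.
(Checking all 16 profiles: 11 have a profitable deviation, 5 do not.)

11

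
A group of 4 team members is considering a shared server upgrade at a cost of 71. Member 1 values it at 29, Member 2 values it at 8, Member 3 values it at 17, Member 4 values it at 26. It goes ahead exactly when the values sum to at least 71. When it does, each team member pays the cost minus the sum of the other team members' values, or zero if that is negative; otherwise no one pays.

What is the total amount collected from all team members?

Total value 80 ≥ cost 71, so it is built.
Member 1: others sum to 51; max(0, 71 - 51) = 20.
Member 2: others sum to 72; max(0, 71 - 72) = 0.
Member 3: others sum to 63; max(0, 71 - 63) = 8.
Member 4: others sum to 54; max(0, 71 - 54) = 17.
Total collected = 20 + 0 + 8 + 17 = 45.

45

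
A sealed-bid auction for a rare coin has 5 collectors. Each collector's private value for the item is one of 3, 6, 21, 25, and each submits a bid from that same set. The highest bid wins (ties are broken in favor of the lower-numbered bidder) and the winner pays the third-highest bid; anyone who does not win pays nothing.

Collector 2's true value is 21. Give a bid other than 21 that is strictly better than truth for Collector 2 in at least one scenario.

25

Suppose Collector 1 bids 3, Collector 3 bids 3, Collector 4 bids 3 and Collector 5 bids 25.
Bid 21: loses, pays 0, utility 0.
Bid 25: wins, pays 3, utility 21 - 3 = 18.
So bidding 25 beats truth here (18 > 0).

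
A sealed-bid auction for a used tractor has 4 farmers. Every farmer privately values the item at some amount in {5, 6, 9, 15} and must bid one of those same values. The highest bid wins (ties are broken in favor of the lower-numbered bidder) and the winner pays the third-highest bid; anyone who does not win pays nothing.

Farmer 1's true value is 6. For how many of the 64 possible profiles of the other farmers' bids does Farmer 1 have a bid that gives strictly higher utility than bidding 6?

6

Others bid (5, 5, 9): truth gives 0; bid 9 gives 1 > 0. Violating.
Others bid (5, 5, 15): truth gives 0; bid 15 gives 1 > 0. Violating.
Others bid (5, 9, 5): truth gives 0; bid 9 gives 1 > 0. Violating.
Others bid (5, 15, 5): truth gives 0; bid 15 gives 1 > 0. Violating.
Others bid (5, 5, 5): truth gives 1; no alternative beats it.
Others bid (5, 5, 6): truth gives 1; no alternative beats it.
(Checking all 64 profiles: 6 have a profitable deviation, 58 do not.)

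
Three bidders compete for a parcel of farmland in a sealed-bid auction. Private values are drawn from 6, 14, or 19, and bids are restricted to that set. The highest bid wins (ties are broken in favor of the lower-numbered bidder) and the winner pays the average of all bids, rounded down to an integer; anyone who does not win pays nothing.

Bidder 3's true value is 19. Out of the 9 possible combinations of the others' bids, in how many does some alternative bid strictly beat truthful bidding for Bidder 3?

Others bid (6, 6): truth gives 9; bid 14 gives 11 > 9. Violating.
Others bid (6, 14): truth gives 6; no alternative beats it.
Others bid (6, 19): truth gives 0; no alternative beats it.
(Checking all 9 profiles: 1 has a profitable deviation, 8 do not.)

1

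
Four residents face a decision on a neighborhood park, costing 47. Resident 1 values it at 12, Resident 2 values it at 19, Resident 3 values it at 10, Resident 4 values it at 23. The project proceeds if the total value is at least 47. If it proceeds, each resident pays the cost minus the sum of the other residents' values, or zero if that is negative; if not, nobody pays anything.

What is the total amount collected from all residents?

Total value 64 ≥ cost 47, so it is built.
Resident 1: others sum to 52; max(0, 47 - 52) = 0.
Resident 2: others sum to 45; max(0, 47 - 45) = 2.
Resident 3: others sum to 54; max(0, 47 - 54) = 0.
Resident 4: others sum to 41; max(0, 47 - 41) = 6.
Total collected = 0 + 2 + 0 + 6 = 8.

8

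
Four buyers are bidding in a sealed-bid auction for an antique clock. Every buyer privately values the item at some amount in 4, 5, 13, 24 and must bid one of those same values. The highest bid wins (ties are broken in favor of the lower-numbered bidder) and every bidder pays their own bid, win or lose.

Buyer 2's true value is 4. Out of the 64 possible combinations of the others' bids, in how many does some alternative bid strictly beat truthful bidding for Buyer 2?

Others bid (4, 4, 4): truth gives -4; bid 5 gives -1 > -4. Violating.
Others bid (4, 4, 5): truth gives -4; bid 5 gives -1 > -4. Violating.
Others bid (4, 5, 4): truth gives -4; bid 5 gives -1 > -4. Violating.
Others bid (4, 5, 5): truth gives -4; bid 5 gives -1 > -4. Violating.
Others bid (4, 4, 13): truth gives -4; no alternative beats it.
Others bid (4, 4, 24): truth gives -4; no alternative beats it.
(Checking all 64 profiles: 4 have a profitable deviation, 60 do not.)

4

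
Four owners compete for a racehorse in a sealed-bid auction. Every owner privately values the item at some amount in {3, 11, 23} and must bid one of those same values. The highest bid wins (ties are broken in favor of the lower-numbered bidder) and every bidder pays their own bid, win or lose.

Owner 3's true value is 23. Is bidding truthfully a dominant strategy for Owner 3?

Consider the case where Owner 1 bids 3, Owner 2 bids 3 and Owner 4 bids 3.
Truthful bid 23: wins, pays 23, utility 23 - 23 = 0.
Bid 11 instead: wins, pays 11, utility 23 - 11 = 12.
Since 12 > 0, bidding 11 is strictly better here, so truthful bidding is not dominant.

No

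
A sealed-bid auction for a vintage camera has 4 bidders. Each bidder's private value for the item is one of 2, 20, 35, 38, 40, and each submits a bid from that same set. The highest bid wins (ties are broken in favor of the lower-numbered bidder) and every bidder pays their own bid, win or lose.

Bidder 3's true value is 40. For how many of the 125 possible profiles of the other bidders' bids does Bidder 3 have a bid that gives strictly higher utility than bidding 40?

Others bid (2, 2, 2): truth gives 0; bid 20 gives 20 > 0. Violating.
Others bid (2, 2, 20): truth gives 0; bid 20 gives 20 > 0. Violating.
Others bid (2, 2, 35): truth gives 0; bid 35 gives 5 > 0. Violating.
Others bid (2, 2, 38): truth gives 0; bid 38 gives 2 > 0. Violating.
Others bid (2, 2, 40): truth gives 0; no alternative beats it.
Others bid (2, 20, 40): truth gives 0; no alternative beats it.
(Checking all 125 profiles: 81 have a profitable deviation, 44 do not.)

81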